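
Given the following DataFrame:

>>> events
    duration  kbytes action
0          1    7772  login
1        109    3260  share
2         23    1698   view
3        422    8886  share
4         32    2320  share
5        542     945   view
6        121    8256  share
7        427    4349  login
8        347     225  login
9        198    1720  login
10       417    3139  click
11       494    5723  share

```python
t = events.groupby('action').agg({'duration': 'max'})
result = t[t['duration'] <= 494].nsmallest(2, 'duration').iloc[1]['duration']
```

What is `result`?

427

group by action, max of duration:
        duration
action          
click        417
login        427
share        494
view         542
filter rows where duration <= 494:
        duration
action          
click        417
login        427
share        494
take 2 rows with smallest duration:
        duration
action          
click        417
login        427
Reading off the value at position 1, column 'duration', we get 427.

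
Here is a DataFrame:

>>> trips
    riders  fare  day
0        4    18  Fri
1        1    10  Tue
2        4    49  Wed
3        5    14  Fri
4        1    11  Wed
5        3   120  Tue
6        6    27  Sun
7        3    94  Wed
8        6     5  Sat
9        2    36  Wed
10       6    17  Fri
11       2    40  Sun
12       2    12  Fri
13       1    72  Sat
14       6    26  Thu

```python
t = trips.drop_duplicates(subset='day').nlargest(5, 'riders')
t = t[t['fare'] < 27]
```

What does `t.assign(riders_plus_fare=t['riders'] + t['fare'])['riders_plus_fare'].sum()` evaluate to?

drop duplicate day (keep=first):
    riders  fare  day
0        4    18  Fri
1        1    10  Tue
2        4    49  Wed
6        6    27  Sun
8        6     5  Sat
14       6    26  Thu
take 5 rows with largest riders:
    riders  fare  day
6        6    27  Sun
8        6     5  Sat
14       6    26  Thu
0        4    18  Fri
2        4    49  Wed
filter rows where fare < 27:
    riders  fare  day
8        6     5  Sat
14       6    26  Thu
0        4    18  Fri
add column riders_plus_fare = t['riders'] + t['fare']:
    riders  fare  day  riders_plus_fare
8        6     5  Sat                11
14       6    26  Thu                32
0        4    18  Fri                22

65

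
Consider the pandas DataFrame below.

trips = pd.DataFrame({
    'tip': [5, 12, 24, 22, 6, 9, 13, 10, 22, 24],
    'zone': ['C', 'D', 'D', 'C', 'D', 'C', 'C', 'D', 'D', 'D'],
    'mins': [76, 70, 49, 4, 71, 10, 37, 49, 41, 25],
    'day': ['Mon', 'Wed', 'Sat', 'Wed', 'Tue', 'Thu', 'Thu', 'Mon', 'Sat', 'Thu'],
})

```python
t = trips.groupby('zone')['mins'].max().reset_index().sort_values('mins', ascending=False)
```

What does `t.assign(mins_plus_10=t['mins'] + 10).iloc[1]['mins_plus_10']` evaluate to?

81

group by zone, max of mins:
zone
C    76
D    71
Name: mins, dtype: int64
reset_index():
  zone  mins
0    C    76
1    D    71
sort by mins descending:
  zone  mins
0    C    76
1    D    71
add column mins_plus_10 = t['mins'] + 10:
  zone  mins  mins_plus_10
0    C    76            86
1    D    71            81
Hence 81.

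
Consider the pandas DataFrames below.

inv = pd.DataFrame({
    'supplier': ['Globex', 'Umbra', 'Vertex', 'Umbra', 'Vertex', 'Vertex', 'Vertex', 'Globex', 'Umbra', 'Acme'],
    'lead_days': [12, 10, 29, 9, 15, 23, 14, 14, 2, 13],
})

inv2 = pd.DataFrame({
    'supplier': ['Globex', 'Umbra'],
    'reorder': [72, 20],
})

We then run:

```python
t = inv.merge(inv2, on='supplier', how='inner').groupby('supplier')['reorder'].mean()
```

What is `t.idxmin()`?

merge on 'supplier' (how='inner') → 5 rows:
  supplier  lead_days  reorder
0   Globex         12       72
1    Umbra         10       20
2    Umbra          9       20
3   Globex         14       72
4    Umbra          2       20
group by supplier, mean of reorder:
supplier
Globex    72.0
Umbra     20.0
Name: reorder, dtype: float64
The label with the smallest value is Umbra.

Umbra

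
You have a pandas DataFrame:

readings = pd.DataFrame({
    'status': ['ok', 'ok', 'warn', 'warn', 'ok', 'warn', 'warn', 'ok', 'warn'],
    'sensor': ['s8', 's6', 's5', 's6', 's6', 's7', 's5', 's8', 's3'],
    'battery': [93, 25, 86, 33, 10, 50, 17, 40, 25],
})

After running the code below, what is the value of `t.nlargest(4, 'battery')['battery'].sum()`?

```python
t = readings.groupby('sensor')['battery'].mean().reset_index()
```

193.0

group by sensor, mean of battery:
sensor
s3    25.000000
s5    51.500000
s6    22.666667
s7    50.000000
s8    66.500000
Name: battery, dtype: float64
reset_index():
  sensor    battery
0     s3  25.000000
1     s5  51.500000
2     s6  22.666667
3     s7  50.000000
4     s8  66.500000
take 4 rows with largest battery:
  sensor  battery
4     s8     66.5
1     s5     51.5
3     s7     50.0
0     s3     25.0
Finally, sum of column 'battery' = 193.0.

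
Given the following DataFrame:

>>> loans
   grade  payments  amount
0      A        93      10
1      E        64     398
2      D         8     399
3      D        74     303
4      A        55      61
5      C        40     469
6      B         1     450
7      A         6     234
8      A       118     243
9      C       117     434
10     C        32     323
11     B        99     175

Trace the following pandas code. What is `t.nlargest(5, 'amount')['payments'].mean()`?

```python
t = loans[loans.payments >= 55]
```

filter rows where payments >= 55:
   grade  payments  amount
0      A        93      10
1      E        64     398
3      D        74     303
4      A        55      61
8      A       118     243
9      C       117     434
11     B        99     175
take 5 rows with largest amount:
   grade  payments  amount
9      C       117     434
1      E        64     398
3      D        74     303
8      A       118     243
11     B        99     175

94.4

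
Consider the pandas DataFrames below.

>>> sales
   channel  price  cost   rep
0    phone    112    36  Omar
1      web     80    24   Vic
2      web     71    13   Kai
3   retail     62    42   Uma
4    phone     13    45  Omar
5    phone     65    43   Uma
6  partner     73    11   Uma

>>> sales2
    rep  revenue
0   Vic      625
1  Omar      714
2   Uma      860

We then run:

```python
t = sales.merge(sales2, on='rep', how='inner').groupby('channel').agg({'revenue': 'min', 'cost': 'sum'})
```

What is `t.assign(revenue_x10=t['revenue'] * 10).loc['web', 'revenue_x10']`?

6250

merge on 'rep' (how='inner') → 6 rows:
   channel  price  cost   rep  revenue
0    phone    112    36  Omar      714
1      web     80    24   Vic      625
2   retail     62    42   Uma      860
3    phone     13    45  Omar      714
4    phone     65    43   Uma      860
5  partner     73    11   Uma      860
group by channel: min(revenue), sum(cost):
         revenue  cost
channel               
partner      860    11
phone        714   124
retail       860    42
web          625    24
add column revenue_x10 = t['revenue'] * 10:
         revenue  cost  revenue_x10
channel                            
partner      860    11         8600
phone        714   124         7140
retail       860    42         8600
web          625    24         6250
Taking the value at row 'web', column 'revenue_x10' gives 6250.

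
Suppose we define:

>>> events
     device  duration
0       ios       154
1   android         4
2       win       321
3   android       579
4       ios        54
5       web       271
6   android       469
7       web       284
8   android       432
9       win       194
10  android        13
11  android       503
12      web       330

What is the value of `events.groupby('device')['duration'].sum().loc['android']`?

2000

group by device, sum of duration:
device
android    2000
ios         208
web         885
win         515
Name: duration, dtype: int64
Hence 2000.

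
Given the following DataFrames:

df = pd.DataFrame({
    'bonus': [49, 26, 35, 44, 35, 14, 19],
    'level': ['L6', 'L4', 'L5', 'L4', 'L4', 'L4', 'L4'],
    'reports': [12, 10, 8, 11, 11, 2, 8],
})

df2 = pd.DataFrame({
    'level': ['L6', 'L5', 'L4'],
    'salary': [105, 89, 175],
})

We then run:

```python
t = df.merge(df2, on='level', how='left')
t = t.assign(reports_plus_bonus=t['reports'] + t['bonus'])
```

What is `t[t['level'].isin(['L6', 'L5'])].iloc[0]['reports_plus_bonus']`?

merge on 'level' (how='left') → 7 rows:
   bonus level  reports  salary
0     49    L6       12     105
1     26    L4       10     175
2     35    L5        8      89
3     44    L4       11     175
4     35    L4       11     175
5     14    L4        2     175
6     19    L4        8     175
add column reports_plus_bonus = t['reports'] + t['bonus']:
   bonus level  reports  salary  reports_plus_bonus
0     49    L6       12     105                  61
1     26    L4       10     175                  36
2     35    L5        8      89                  43
3     44    L4       11     175                  55
4     35    L4       11     175                  46
5     14    L4        2     175                  16
6     19    L4        8     175                  27
filter rows where level in ['L6', 'L5']:
   bonus level  reports  salary  reports_plus_bonus
0     49    L6       12     105                  61
2     35    L5        8      89                  43
Finally, value at position 0, column 'reports_plus_bonus' = 61.

61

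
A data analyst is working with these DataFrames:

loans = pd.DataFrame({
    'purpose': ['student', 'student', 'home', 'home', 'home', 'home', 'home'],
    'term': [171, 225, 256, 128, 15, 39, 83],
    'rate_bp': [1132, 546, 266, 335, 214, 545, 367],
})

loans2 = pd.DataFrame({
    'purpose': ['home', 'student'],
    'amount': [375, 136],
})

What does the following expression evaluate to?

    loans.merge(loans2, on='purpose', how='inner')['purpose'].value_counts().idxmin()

student

merge on 'purpose' (how='inner') → 7 rows:
   purpose  term  rate_bp  amount
0  student   171     1132     136
1  student   225      546     136
2     home   256      266     375
3     home   128      335     375
4     home    15      214     375
5     home    39      545     375
6     home    83      367     375
value_counts of purpose:
purpose
home       5
student    2
Name: count, dtype: int64
Taking the label with the smallest value gives student.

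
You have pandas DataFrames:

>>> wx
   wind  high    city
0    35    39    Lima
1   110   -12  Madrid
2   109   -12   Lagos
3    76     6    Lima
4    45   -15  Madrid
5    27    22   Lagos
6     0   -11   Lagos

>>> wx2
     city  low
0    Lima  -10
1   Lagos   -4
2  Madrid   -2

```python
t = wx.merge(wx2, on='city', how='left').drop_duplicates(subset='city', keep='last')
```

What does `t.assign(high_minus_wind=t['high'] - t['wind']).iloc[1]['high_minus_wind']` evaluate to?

-60

merge on 'city' (how='left') → 7 rows:
   wind  high    city  low
0    35    39    Lima  -10
1   110   -12  Madrid   -2
2   109   -12   Lagos   -4
3    76     6    Lima  -10
4    45   -15  Madrid   -2
5    27    22   Lagos   -4
6     0   -11   Lagos   -4
drop duplicate city (keep=last):
   wind  high    city  low
3    76     6    Lima  -10
4    45   -15  Madrid   -2
6     0   -11   Lagos   -4
add column high_minus_wind = t['high'] - t['wind']:
   wind  high    city  low  high_minus_wind
3    76     6    Lima  -10              -70
4    45   -15  Madrid   -2              -60
6     0   -11   Lagos   -4              -11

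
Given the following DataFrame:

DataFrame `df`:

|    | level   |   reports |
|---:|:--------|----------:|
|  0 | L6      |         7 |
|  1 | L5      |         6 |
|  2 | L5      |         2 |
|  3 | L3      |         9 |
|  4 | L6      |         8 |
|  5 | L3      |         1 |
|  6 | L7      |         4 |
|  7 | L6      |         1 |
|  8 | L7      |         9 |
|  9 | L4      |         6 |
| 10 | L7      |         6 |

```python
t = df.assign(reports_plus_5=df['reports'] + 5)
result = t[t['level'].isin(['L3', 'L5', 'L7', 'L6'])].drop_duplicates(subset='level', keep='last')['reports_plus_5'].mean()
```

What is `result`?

add column reports_plus_5 = df['reports'] + 5:
   level  reports  reports_plus_5
0     L6        7              12
1     L5        6              11
2     L5        2               7
3     L3        9              14
4     L6        8              13
5     L3        1               6
6     L7        4               9
7     L6        1               6
8     L7        9              14
9     L4        6              11
10    L7        6              11
filter rows where level in ['L3', 'L5', 'L7', 'L6']:
   level  reports  reports_plus_5
0     L6        7              12
1     L5        6              11
2     L5        2               7
3     L3        9              14
4     L6        8              13
5     L3        1               6
6     L7        4               9
7     L6        1               6
8     L7        9              14
10    L7        6              11
drop duplicate level (keep=last):
   level  reports  reports_plus_5
2     L5        2               7
5     L3        1               6
7     L6        1               6
10    L7        6              11
Taking the mean of column 'reports_plus_5' gives 7.5.

7.5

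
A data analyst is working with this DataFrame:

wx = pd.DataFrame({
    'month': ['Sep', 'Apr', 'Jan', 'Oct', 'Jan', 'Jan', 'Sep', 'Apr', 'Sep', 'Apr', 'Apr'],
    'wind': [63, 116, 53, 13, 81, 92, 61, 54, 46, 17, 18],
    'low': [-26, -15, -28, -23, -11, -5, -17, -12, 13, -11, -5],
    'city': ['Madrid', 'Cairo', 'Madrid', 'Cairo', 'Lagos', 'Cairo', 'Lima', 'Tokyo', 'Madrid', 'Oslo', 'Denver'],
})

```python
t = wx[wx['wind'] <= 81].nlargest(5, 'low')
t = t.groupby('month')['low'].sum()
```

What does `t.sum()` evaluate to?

-26

filter rows where wind <= 81:
   month  wind  low    city
0    Sep    63  -26  Madrid
2    Jan    53  -28  Madrid
3    Oct    13  -23   Cairo
4    Jan    81  -11   Lagos
6    Sep    61  -17    Lima
7    Apr    54  -12   Tokyo
8    Sep    46   13  Madrid
9    Apr    17  -11    Oslo
10   Apr    18   -5  Denver
take 5 rows with largest low:
   month  wind  low    city
8    Sep    46   13  Madrid
10   Apr    18   -5  Denver
4    Jan    81  -11   Lagos
9    Apr    17  -11    Oslo
7    Apr    54  -12   Tokyo
group by month, sum of low:
month
Apr   -28
Jan   -11
Sep    13
Name: low, dtype: int64
Then the sum of the resulting series: -26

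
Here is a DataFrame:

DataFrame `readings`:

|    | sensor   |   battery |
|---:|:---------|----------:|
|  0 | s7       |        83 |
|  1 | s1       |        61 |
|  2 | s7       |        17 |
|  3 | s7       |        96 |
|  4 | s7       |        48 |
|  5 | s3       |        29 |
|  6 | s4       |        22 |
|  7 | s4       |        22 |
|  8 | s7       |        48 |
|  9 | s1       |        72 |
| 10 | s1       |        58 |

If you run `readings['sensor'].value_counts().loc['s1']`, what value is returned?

value_counts of sensor:
sensor
s7    5
s1    3
s4    2
s3    1
Name: count, dtype: int64
Then the value at index 's1': 3

3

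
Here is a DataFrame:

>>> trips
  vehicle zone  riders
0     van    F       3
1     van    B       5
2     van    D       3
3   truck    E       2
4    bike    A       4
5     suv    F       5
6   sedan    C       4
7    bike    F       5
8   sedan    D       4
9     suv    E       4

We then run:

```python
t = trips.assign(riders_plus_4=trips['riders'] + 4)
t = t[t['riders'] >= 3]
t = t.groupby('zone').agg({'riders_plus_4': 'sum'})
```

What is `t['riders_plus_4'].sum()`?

add column riders_plus_4 = trips['riders'] + 4:
  vehicle zone  riders  riders_plus_4
0     van    F       3              7
1     van    B       5              9
2     van    D       3              7
3   truck    E       2              6
4    bike    A       4              8
5     suv    F       5              9
6   sedan    C       4              8
7    bike    F       5              9
8   sedan    D       4              8
9     suv    E       4              8
filter rows where riders >= 3:
  vehicle zone  riders  riders_plus_4
0     van    F       3              7
1     van    B       5              9
2     van    D       3              7
4    bike    A       4              8
5     suv    F       5              9
6   sedan    C       4              8
7    bike    F       5              9
8   sedan    D       4              8
9     suv    E       4              8
group by zone, sum of riders_plus_4:
      riders_plus_4
zone               
A                 8
B                 9
C                 8
D                15
E                 8
F                25
Taking the sum of column 'riders_plus_4' gives 73.

73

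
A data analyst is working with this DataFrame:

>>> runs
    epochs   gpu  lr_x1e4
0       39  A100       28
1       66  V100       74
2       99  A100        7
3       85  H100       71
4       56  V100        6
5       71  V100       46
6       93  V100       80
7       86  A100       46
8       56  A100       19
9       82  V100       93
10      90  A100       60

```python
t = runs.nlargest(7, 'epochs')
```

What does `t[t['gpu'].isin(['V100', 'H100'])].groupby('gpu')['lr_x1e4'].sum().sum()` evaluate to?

290

take 7 rows with largest epochs:
    epochs   gpu  lr_x1e4
2       99  A100        7
6       93  V100       80
10      90  A100       60
7       86  A100       46
3       85  H100       71
9       82  V100       93
5       71  V100       46
filter rows where gpu in ['V100', 'H100']:
   epochs   gpu  lr_x1e4
6      93  V100       80
3      85  H100       71
9      82  V100       93
5      71  V100       46
group by gpu, sum of lr_x1e4:
gpu
H100     71
V100    219
Name: lr_x1e4, dtype: int64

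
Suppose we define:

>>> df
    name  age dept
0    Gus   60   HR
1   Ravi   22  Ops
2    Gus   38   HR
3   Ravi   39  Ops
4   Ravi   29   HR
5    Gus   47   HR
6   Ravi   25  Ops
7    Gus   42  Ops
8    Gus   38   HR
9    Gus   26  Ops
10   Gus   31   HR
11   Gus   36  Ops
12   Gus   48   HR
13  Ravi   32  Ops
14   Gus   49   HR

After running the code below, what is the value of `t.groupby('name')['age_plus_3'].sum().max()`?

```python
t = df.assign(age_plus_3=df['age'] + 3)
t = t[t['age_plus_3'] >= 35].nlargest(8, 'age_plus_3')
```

343

add column age_plus_3 = df['age'] + 3:
    name  age dept  age_plus_3
0    Gus   60   HR          63
1   Ravi   22  Ops          25
2    Gus   38   HR          41
3   Ravi   39  Ops          42
4   Ravi   29   HR          32
5    Gus   47   HR          50
6   Ravi   25  Ops          28
7    Gus   42  Ops          45
8    Gus   38   HR          41
9    Gus   26  Ops          29
10   Gus   31   HR          34
11   Gus   36  Ops          39
12   Gus   48   HR          51
13  Ravi   32  Ops          35
14   Gus   49   HR          52
filter rows where age_plus_3 >= 35:
    name  age dept  age_plus_3
0    Gus   60   HR          63
2    Gus   38   HR          41
3   Ravi   39  Ops          42
5    Gus   47   HR          50
7    Gus   42  Ops          45
8    Gus   38   HR          41
11   Gus   36  Ops          39
12   Gus   48   HR          51
13  Ravi   32  Ops          35
14   Gus   49   HR          52
take 8 rows with largest age_plus_3:
    name  age dept  age_plus_3
0    Gus   60   HR          63
14   Gus   49   HR          52
12   Gus   48   HR          51
5    Gus   47   HR          50
7    Gus   42  Ops          45
3   Ravi   39  Ops          42
2    Gus   38   HR          41
8    Gus   38   HR          41
group by name, sum of age_plus_3:
name
Gus     343
Ravi     42
Name: age_plus_3, dtype: int64
So max() = 343.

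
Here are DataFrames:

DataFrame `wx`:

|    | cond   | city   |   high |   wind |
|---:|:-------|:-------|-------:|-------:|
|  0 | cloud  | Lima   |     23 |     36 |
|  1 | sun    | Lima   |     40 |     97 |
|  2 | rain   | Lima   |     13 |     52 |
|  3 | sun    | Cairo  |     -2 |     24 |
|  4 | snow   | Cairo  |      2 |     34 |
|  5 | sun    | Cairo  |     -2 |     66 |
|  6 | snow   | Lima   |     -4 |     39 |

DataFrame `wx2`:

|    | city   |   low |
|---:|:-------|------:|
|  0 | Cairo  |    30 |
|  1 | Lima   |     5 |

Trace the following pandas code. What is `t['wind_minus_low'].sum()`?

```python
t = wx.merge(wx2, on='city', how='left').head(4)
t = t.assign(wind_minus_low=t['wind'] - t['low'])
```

merge on 'city' (how='left') → 7 rows:
    cond   city  high  wind  low
0  cloud   Lima    23    36    5
1    sun   Lima    40    97    5
2   rain   Lima    13    52    5
3    sun  Cairo    -2    24   30
4   snow  Cairo     2    34   30
5    sun  Cairo    -2    66   30
6   snow   Lima    -4    39    5
take first 4 rows:
    cond   city  high  wind  low
0  cloud   Lima    23    36    5
1    sun   Lima    40    97    5
2   rain   Lima    13    52    5
3    sun  Cairo    -2    24   30
add column wind_minus_low = t['wind'] - t['low']:
    cond   city  high  wind  low  wind_minus_low
0  cloud   Lima    23    36    5              31
1    sun   Lima    40    97    5              92
2   rain   Lima    13    52    5              47
3    sun  Cairo    -2    24   30              -6
Taking the sum of column 'wind_minus_low' gives 164.

164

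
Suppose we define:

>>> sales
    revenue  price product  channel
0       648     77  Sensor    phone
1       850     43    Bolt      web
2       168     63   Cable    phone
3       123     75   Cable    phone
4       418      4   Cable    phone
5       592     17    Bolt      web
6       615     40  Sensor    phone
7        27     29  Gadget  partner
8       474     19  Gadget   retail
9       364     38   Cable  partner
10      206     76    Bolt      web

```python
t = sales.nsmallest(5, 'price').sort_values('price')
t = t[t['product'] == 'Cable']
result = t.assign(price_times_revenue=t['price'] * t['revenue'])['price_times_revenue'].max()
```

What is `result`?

take 5 rows with smallest price:
   revenue  price product  channel
4      418      4   Cable    phone
5      592     17    Bolt      web
8      474     19  Gadget   retail
7       27     29  Gadget  partner
9      364     38   Cable  partner
sort by price:
   revenue  price product  channel
4      418      4   Cable    phone
5      592     17    Bolt      web
8      474     19  Gadget   retail
7       27     29  Gadget  partner
9      364     38   Cable  partner
filter rows where product == 'Cable':
   revenue  price product  channel
4      418      4   Cable    phone
9      364     38   Cable  partner
add column price_times_revenue = t['price'] * t['revenue']:
   revenue  price product  channel  price_times_revenue
4      418      4   Cable    phone                 1672
9      364     38   Cable  partner                13832
Finally, max of column 'price_times_revenue' = 13832.

13832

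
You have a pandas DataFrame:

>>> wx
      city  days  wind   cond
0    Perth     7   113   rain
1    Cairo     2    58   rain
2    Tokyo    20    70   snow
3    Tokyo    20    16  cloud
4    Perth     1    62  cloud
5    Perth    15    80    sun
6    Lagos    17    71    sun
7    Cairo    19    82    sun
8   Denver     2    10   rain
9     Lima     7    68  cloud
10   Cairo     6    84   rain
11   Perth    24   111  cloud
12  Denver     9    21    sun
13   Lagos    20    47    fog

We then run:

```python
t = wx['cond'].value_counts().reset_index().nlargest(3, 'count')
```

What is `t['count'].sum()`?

value_counts of cond:
cond
rain     4
cloud    4
sun      4
snow     1
fog      1
Name: count, dtype: int64
reset_index():
    cond  count
0   rain      4
1  cloud      4
2    sun      4
3   snow      1
4    fog      1
take 3 rows with largest count:
    cond  count
0   rain      4
1  cloud      4
2    sun      4
Reading off the sum of column 'count', we get 12.

12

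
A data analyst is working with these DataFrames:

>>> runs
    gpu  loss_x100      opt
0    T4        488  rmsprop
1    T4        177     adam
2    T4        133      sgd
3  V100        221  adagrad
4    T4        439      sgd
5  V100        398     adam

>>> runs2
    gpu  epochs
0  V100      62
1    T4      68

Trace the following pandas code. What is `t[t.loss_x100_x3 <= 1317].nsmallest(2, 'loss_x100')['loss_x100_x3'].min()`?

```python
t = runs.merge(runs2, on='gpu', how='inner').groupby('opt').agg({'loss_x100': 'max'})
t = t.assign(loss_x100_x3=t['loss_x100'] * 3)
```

merge on 'gpu' (how='inner') → 6 rows:
    gpu  loss_x100      opt  epochs
0    T4        488  rmsprop      68
1    T4        177     adam      68
2    T4        133      sgd      68
3  V100        221  adagrad      62
4    T4        439      sgd      68
5  V100        398     adam      62
group by opt, max of loss_x100:
         loss_x100
opt               
adagrad        221
adam           398
rmsprop        488
sgd            439
add column loss_x100_x3 = t['loss_x100'] * 3:
         loss_x100  loss_x100_x3
opt                             
adagrad        221           663
adam           398          1194
rmsprop        488          1464
sgd            439          1317
filter rows where loss_x100_x3 <= 1317:
         loss_x100  loss_x100_x3
opt                             
adagrad        221           663
adam           398          1194
sgd            439          1317
take 2 rows with smallest loss_x100:
         loss_x100  loss_x100_x3
opt                             
adagrad        221           663
adam           398          1194
Taking the min of column 'loss_x100_x3' gives 663.

663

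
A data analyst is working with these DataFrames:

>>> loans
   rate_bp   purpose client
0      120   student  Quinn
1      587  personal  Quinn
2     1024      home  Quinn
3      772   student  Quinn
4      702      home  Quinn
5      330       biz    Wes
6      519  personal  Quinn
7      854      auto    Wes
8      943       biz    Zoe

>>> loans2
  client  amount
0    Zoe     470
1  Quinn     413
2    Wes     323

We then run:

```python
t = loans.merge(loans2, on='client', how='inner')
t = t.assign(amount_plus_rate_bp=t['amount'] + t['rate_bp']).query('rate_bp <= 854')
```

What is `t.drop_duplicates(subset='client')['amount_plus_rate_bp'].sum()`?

1186

merge on 'client' (how='inner') → 9 rows:
   rate_bp   purpose client  amount
0      120   student  Quinn     413
1      587  personal  Quinn     413
2     1024      home  Quinn     413
3      772   student  Quinn     413
4      702      home  Quinn     413
5      330       biz    Wes     323
6      519  personal  Quinn     413
7      854      auto    Wes     323
8      943       biz    Zoe     470
add column amount_plus_rate_bp = t['amount'] + t['rate_bp']:
   rate_bp   purpose client  amount  amount_plus_rate_bp
0      120   student  Quinn     413                  533
1      587  personal  Quinn     413                 1000
2     1024      home  Quinn     413                 1437
3      772   student  Quinn     413                 1185
4      702      home  Quinn     413                 1115
5      330       biz    Wes     323                  653
6      519  personal  Quinn     413                  932
7      854      auto    Wes     323                 1177
8      943       biz    Zoe     470                 1413
filter rows where rate_bp <= 854:
   rate_bp   purpose client  amount  amount_plus_rate_bp
0      120   student  Quinn     413                  533
1      587  personal  Quinn     413                 1000
3      772   student  Quinn     413                 1185
4      702      home  Quinn     413                 1115
5      330       biz    Wes     323                  653
6      519  personal  Quinn     413                  932
7      854      auto    Wes     323                 1177
drop duplicate client (keep=first):
   rate_bp  purpose client  amount  amount_plus_rate_bp
0      120  student  Quinn     413                  533
5      330      biz    Wes     323                  653
Hence 1186.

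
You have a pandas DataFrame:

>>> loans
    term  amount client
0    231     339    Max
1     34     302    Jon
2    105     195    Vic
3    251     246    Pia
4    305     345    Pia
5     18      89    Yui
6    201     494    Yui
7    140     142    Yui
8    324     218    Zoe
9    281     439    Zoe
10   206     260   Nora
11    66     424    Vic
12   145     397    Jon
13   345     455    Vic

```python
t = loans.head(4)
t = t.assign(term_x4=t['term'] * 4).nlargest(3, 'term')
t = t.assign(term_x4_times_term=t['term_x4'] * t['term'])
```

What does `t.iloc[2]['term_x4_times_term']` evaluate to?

44100

take first 4 rows:
   term  amount client
0   231     339    Max
1    34     302    Jon
2   105     195    Vic
3   251     246    Pia
add column term_x4 = t['term'] * 4:
   term  amount client  term_x4
0   231     339    Max      924
1    34     302    Jon      136
2   105     195    Vic      420
3   251     246    Pia     1004
take 3 rows with largest term:
   term  amount client  term_x4
3   251     246    Pia     1004
0   231     339    Max      924
2   105     195    Vic      420
add column term_x4_times_term = t['term_x4'] * t['term']:
   term  amount client  term_x4  term_x4_times_term
3   251     246    Pia     1004              252004
0   231     339    Max      924              213444
2   105     195    Vic      420               44100
Reading off the value at position 2, column 'term_x4_times_term', we get 44100.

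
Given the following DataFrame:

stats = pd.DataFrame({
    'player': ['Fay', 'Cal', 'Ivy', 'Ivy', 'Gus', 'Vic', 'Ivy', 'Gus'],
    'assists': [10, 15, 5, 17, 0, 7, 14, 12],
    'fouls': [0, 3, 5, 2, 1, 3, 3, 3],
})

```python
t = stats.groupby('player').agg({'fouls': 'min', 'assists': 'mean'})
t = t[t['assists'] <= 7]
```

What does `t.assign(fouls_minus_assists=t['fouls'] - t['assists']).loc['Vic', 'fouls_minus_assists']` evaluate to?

-4.0

group by player: min(fouls), mean(assists):
        fouls  assists
player                
Cal         3     15.0
Fay         0     10.0
Gus         1      6.0
Ivy         2     12.0
Vic         3      7.0
filter rows where assists <= 7:
        fouls  assists
player                
Gus         1      6.0
Vic         3      7.0
add column fouls_minus_assists = t['fouls'] - t['assists']:
        fouls  assists  fouls_minus_assists
player                                     
Gus         1      6.0                 -5.0
Vic         3      7.0                 -4.0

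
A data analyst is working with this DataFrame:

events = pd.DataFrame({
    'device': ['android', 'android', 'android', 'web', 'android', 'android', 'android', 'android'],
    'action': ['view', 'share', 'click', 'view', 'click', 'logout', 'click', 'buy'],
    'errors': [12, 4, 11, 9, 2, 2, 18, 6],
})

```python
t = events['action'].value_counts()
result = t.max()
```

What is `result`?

3

value_counts of action:
action
click     3
view      2
share     1
logout    1
buy       1
Name: count, dtype: int64
So max() = 3.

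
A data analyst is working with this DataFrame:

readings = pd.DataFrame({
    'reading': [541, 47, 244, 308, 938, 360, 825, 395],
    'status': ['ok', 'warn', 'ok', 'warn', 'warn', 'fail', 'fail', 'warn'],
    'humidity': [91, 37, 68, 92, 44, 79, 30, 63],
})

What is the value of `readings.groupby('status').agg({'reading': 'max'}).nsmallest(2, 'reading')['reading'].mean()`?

683.0

group by status, max of reading:
        reading
status         
fail        825
ok          541
warn        938
take 2 rows with smallest reading:
        reading
status         
ok          541
fail        825
Hence 683.0.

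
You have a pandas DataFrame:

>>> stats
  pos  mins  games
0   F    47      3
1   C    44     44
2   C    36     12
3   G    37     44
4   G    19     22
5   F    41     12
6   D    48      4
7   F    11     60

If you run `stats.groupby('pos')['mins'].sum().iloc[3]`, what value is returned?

56

group by pos, sum of mins:
pos
C    80
D    48
F    99
G    56
Name: mins, dtype: int64
Then the value at position 3: 56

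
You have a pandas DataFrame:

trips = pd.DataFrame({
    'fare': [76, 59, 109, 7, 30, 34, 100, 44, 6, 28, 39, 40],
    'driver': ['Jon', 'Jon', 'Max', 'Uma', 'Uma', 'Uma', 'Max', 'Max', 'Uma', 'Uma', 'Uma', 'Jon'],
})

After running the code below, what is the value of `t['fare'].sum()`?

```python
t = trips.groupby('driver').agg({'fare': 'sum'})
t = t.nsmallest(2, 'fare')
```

319

group by driver, sum of fare:
        fare
driver      
Jon      175
Max      253
Uma      144
take 2 rows with smallest fare:
        fare
driver      
Uma      144
Jon      175
Taking the sum of column 'fare' gives 319.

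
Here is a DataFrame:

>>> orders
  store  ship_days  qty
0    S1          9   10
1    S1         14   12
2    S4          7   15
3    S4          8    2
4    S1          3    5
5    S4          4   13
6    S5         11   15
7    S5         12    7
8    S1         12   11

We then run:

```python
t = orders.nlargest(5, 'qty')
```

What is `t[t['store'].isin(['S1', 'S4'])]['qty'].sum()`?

51

take 5 rows with largest qty:
  store  ship_days  qty
2    S4          7   15
6    S5         11   15
5    S4          4   13
1    S1         14   12
8    S1         12   11
filter rows where store in ['S1', 'S4']:
  store  ship_days  qty
2    S4          7   15
5    S4          4   13
1    S1         14   12
8    S1         12   11
Taking the sum of column 'qty' gives 51.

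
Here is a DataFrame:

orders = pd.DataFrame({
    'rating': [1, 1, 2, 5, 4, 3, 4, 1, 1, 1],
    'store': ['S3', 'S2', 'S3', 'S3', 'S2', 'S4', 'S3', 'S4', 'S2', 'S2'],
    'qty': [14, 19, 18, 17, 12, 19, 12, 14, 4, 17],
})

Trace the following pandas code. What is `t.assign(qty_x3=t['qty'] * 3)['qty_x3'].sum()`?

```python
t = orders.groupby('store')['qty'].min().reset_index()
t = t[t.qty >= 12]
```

group by store, min of qty:
store
S2     4
S3    12
S4    14
Name: qty, dtype: int64
reset_index():
  store  qty
0    S2    4
1    S3   12
2    S4   14
filter rows where qty >= 12:
  store  qty
1    S3   12
2    S4   14
add column qty_x3 = t['qty'] * 3:
  store  qty  qty_x3
1    S3   12      36
2    S4   14      42
Hence 78.

78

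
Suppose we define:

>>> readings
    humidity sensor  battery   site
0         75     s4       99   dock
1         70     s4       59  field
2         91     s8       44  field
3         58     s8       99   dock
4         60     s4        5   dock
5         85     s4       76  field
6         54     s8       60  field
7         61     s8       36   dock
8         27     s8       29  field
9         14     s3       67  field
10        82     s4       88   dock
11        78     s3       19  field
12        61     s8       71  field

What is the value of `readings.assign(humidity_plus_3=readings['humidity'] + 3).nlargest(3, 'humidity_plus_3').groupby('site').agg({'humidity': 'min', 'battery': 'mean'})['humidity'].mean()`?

83.5

add column humidity_plus_3 = readings['humidity'] + 3:
    humidity sensor  battery   site  humidity_plus_3
0         75     s4       99   dock               78
1         70     s4       59  field               73
2         91     s8       44  field               94
3         58     s8       99   dock               61
4         60     s4        5   dock               63
5         85     s4       76  field               88
6         54     s8       60  field               57
7         61     s8       36   dock               64
8         27     s8       29  field               30
9         14     s3       67  field               17
10        82     s4       88   dock               85
11        78     s3       19  field               81
12        61     s8       71  field               64
take 3 rows with largest humidity_plus_3:
    humidity sensor  battery   site  humidity_plus_3
2         91     s8       44  field               94
5         85     s4       76  field               88
10        82     s4       88   dock               85
group by site: min(humidity), mean(battery):
       humidity  battery
site                    
dock         82     88.0
field        85     60.0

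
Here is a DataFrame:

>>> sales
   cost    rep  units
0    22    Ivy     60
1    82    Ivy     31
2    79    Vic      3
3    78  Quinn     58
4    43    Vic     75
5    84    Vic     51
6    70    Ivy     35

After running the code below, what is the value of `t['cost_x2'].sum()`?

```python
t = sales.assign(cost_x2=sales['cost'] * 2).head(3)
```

add column cost_x2 = sales['cost'] * 2:
   cost    rep  units  cost_x2
0    22    Ivy     60       44
1    82    Ivy     31      164
2    79    Vic      3      158
3    78  Quinn     58      156
4    43    Vic     75       86
5    84    Vic     51      168
6    70    Ivy     35      140
take first 3 rows:
   cost  rep  units  cost_x2
0    22  Ivy     60       44
1    82  Ivy     31      164
2    79  Vic      3      158
Then the sum of column 'cost_x2': 366

366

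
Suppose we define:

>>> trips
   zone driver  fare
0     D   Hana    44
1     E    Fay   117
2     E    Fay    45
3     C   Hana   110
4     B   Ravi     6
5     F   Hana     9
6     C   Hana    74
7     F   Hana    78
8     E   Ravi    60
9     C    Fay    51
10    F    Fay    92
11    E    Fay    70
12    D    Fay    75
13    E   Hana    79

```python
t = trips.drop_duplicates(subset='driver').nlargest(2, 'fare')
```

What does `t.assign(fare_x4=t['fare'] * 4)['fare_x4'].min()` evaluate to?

drop duplicate driver (keep=first):
  zone driver  fare
0    D   Hana    44
1    E    Fay   117
4    B   Ravi     6
take 2 rows with largest fare:
  zone driver  fare
1    E    Fay   117
0    D   Hana    44
add column fare_x4 = t['fare'] * 4:
  zone driver  fare  fare_x4
1    E    Fay   117      468
0    D   Hana    44      176
So min() = 176.

176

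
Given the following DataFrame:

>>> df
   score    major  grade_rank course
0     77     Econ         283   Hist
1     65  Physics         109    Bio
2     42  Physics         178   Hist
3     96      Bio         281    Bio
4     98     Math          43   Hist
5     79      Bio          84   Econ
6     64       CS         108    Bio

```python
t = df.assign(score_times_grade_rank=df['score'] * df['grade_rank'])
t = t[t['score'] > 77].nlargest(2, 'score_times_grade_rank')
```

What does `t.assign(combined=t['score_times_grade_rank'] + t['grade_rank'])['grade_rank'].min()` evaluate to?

84

add column score_times_grade_rank = df['score'] * df['grade_rank']:
   score    major  grade_rank course  score_times_grade_rank
0     77     Econ         283   Hist                   21791
1     65  Physics         109    Bio                    7085
2     42  Physics         178   Hist                    7476
3     96      Bio         281    Bio                   26976
4     98     Math          43   Hist                    4214
5     79      Bio          84   Econ                    6636
6     64       CS         108    Bio                    6912
filter rows where score > 77:
   score major  grade_rank course  score_times_grade_rank
3     96   Bio         281    Bio                   26976
4     98  Math          43   Hist                    4214
5     79   Bio          84   Econ                    6636
take 2 rows with largest score_times_grade_rank:
   score major  grade_rank course  score_times_grade_rank
3     96   Bio         281    Bio                   26976
5     79   Bio          84   Econ                    6636
add column combined = t['score_times_grade_rank'] + t['grade_rank']:
   score major  grade_rank course  score_times_grade_rank  combined
3     96   Bio         281    Bio                   26976     27257
5     79   Bio          84   Econ                    6636      6720
The min of column 'grade_rank' is 84.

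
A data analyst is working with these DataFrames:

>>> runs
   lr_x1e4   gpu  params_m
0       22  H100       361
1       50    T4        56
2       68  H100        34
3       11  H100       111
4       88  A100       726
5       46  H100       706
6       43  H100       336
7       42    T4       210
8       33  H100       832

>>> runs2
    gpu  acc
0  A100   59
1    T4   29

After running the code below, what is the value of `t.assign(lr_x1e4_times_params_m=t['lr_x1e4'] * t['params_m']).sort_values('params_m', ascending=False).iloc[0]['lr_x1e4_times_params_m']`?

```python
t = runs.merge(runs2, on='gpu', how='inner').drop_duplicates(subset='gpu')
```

merge on 'gpu' (how='inner') → 3 rows:
   lr_x1e4   gpu  params_m  acc
0       50    T4        56   29
1       88  A100       726   59
2       42    T4       210   29
drop duplicate gpu (keep=first):
   lr_x1e4   gpu  params_m  acc
0       50    T4        56   29
1       88  A100       726   59
add column lr_x1e4_times_params_m = t['lr_x1e4'] * t['params_m']:
   lr_x1e4   gpu  params_m  acc  lr_x1e4_times_params_m
0       50    T4        56   29                    2800
1       88  A100       726   59                   63888
sort by params_m descending:
   lr_x1e4   gpu  params_m  acc  lr_x1e4_times_params_m
1       88  A100       726   59                   63888
0       50    T4        56   29                    2800
The value at position 0, column 'lr_x1e4_times_params_m' is 63888.

63888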